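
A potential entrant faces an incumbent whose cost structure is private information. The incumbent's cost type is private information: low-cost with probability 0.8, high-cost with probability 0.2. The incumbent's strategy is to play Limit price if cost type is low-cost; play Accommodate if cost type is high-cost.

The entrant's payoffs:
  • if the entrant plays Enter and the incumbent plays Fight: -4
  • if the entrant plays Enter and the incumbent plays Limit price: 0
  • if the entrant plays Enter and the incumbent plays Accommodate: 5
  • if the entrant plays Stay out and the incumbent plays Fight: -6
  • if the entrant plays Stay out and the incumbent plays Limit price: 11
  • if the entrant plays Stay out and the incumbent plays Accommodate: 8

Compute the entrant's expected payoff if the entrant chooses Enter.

E[Enter] = 0.8·0 + 0.2·5 = 0 + 1 = 1

1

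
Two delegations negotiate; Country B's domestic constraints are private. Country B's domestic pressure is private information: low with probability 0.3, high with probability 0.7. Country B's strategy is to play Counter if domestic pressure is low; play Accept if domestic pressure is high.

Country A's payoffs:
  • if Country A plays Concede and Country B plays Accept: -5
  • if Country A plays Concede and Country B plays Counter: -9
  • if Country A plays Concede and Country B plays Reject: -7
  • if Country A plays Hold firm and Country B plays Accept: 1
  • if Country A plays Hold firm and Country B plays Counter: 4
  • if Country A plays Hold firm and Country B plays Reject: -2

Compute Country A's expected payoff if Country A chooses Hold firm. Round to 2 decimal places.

E[Hold firm] = 0.3·4 + 0.7·1 = 1.2 + 0.7 = 1.9

1.90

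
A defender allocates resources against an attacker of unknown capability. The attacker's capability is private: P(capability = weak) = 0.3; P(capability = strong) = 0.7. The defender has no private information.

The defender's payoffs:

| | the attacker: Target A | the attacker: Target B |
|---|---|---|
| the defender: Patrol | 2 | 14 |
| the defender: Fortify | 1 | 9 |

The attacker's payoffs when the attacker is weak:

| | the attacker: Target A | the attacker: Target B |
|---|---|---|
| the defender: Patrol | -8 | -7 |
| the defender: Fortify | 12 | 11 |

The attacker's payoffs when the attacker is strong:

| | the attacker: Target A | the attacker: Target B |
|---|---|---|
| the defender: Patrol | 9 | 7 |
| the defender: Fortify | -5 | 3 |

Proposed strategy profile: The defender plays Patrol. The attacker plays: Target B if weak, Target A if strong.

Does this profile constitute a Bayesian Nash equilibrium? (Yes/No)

The defender plays Patrol: E[Patrol] = 0.3·(14) + 0.7·(2) = 5.6; E[Fortify] = 3.4. Best-responding. ✓
The attacker (capability weak), facing Patrol: Target A gives -8, Target B gives -7. Proposed Target B is best. ✓
The attacker (capability strong), facing Patrol: Target A gives 9, Target B gives 7. Proposed Target A is best. ✓

Yes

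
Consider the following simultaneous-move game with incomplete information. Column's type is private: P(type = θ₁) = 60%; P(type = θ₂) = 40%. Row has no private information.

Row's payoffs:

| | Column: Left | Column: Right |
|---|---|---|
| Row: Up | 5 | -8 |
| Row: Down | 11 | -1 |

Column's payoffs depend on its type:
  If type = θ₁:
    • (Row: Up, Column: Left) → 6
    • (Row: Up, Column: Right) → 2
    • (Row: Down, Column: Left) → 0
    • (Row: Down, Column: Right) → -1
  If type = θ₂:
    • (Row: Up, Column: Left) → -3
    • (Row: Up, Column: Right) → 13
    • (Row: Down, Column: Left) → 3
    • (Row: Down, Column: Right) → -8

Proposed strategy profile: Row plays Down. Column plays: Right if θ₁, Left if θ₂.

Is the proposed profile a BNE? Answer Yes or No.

No

Row plays Down: E[Down] = 0.6·(-1) + 0.4·(11) = 3.8; E[Up] = -2.8. Best-responding. ✓
Column (type θ₁), facing Down: Left gives 0, Right gives -1. Proposed Right is not best — profitable deviation exists. ✗
Column (type θ₂), facing Down: Left gives 3, Right gives -8. Proposed Left is best. ✓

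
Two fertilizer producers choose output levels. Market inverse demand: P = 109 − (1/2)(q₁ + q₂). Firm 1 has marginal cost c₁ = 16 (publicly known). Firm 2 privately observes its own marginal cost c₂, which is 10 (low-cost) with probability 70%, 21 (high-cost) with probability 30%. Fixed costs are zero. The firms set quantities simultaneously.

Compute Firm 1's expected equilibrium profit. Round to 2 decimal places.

Type-c best response for Firm 2: q₂(c) = (109 − c) − q₁/2.
Firm 1 maximizes expected profit; its first-order condition is 109 − q₁ − (1/2)E[q₂] − 16 = 0.
Substituting E[q₂] and solving: E[c₂] = 13.3, so q₁ = (109 − 2·16 + 13.3)/(3/2) = 60.2.
E[P] = 109 − (1/2)·(q₁ + E[q₂]) = 46.1; Firm 1's expected profit = (E[P] − 16)·q₁ = (46.1 − 16)·60.2 = 1812.02.

1812.02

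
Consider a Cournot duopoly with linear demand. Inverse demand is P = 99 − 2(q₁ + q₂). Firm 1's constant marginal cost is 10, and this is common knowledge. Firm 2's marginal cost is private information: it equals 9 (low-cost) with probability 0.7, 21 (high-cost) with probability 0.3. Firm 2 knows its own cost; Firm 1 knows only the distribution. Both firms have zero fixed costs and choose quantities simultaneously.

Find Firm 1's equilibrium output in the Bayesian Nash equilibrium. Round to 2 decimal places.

Each type of Firm 2 best-responds to q₁; Firm 1 best-responds to the expected q₂ over Firm 2's types.
Firm 2 with cost c maximizes (99 − 2(q₁+q₂) − c)·q₂, giving q₂(c) = (99 − c − 2q₁)/4.
E[c₂] = 0.7·9 + 0.3·21 = 12.6
Firm 1's FOC against E[q₂] yields q₁ = (99 − 2·10 + E[c₂])/6 = (99 − 20 + 12.6)/6 = 15.2667.

15.27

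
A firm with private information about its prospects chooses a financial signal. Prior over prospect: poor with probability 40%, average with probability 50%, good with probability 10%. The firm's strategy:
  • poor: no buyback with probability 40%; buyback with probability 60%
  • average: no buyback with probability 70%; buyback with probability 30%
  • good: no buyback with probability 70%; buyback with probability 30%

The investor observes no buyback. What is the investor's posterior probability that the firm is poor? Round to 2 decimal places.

Apply Bayes' rule using the sender's strategy as the likelihood.
P(no buyback) = 0.4·0.4 + 0.5·0.7 + 0.1·0.7 = 0.58
P(poor | no buyback) = (0.4·0.4) / 0.58 = 0.16 / 0.58 = 0.275862

0.28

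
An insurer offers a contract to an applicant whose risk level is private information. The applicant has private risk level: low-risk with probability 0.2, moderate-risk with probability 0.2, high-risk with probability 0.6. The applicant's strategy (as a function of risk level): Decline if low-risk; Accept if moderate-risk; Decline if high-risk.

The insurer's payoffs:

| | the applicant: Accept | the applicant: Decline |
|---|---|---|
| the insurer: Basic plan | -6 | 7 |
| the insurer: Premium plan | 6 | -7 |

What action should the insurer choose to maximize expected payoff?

Basic plan

E[Basic plan] = 0.2·(7) + 0.2·(-6) + 0.6·(7) = 4.4
E[Premium plan] = 0.2·(-7) + 0.2·(6) + 0.6·(-7) = -4.4
Best response: Basic plan (4.4 is the largest).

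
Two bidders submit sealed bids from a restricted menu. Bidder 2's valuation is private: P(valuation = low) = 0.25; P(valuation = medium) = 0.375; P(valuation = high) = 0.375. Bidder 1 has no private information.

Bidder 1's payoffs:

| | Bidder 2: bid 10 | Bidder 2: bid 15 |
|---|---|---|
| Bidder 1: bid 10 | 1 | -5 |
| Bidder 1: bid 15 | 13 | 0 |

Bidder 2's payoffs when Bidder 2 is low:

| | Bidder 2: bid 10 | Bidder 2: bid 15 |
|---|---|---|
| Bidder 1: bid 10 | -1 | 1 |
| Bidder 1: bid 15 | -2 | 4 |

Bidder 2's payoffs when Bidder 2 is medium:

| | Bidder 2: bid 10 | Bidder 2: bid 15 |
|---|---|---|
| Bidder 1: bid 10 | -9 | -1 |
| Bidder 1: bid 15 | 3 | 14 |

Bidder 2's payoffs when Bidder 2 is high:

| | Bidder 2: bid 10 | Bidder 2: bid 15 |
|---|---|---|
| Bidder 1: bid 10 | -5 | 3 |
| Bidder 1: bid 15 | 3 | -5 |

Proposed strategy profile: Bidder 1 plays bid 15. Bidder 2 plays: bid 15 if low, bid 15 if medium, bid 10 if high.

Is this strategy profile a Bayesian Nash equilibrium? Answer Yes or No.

A profile is a BNE iff every type of every player is best-responding given beliefs about the other side.
Bidder 1 plays bid 15: E[bid 15] = 0.25·(0) + 0.375·(0) + 0.375·(13) = 4.875; E[bid 10] = -2.75. Best-responding. ✓
Bidder 2 (valuation low), facing bid 15: bid 10 gives -2, bid 15 gives 4. Proposed bid 15 is best. ✓
Bidder 2 (valuation medium), facing bid 15: bid 10 gives 3, bid 15 gives 14. Proposed bid 15 is best. ✓
Bidder 2 (valuation high), facing bid 15: bid 10 gives 3, bid 15 gives -5. Proposed bid 10 is best. ✓

Yes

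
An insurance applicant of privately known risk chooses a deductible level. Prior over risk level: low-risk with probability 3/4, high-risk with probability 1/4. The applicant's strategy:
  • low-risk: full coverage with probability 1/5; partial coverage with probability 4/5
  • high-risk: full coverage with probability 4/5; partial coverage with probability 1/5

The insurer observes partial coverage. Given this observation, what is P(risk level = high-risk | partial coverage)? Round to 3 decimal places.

0.077

P(partial coverage) = (3/4)·(4/5) + (1/4)·(1/5) = 13/20
P(high-risk | partial coverage) = ((1/4)·(1/5)) / (13/20) = (1/20) / (13/20) = 1/13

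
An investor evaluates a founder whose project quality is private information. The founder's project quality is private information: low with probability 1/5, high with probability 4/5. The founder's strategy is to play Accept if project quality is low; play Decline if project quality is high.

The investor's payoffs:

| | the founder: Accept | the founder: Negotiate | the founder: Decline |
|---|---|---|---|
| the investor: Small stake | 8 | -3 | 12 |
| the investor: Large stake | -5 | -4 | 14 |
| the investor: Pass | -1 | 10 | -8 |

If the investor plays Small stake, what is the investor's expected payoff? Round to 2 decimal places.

11.20

E[Small stake] = 1/5·8 + 4/5·12 = 8/5 + 48/5 = 56/5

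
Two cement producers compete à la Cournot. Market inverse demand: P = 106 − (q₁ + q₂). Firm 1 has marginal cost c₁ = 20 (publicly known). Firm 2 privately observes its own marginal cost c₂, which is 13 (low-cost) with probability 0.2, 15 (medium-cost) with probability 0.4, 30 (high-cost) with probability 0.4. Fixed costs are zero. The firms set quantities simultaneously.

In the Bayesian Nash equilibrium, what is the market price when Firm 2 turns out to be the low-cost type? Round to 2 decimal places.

45.07

Firm 2 with cost c maximizes (106 − (q₁+q₂) − c)·q₂, giving q₂(c) = (106 − c − q₁)/2.
E[c₂] = 0.2·13 + 0.4·15 + 0.4·30 = 20.6
Firm 1's FOC against E[q₂] yields q₁ = (106 − 2·20 + E[c₂])/3 = (106 − 40 + 20.6)/3 = 28.8667.
q₂(low-cost) = 32.0667, so P = 106 − (28.8667 + 32.0667) = 45.0667.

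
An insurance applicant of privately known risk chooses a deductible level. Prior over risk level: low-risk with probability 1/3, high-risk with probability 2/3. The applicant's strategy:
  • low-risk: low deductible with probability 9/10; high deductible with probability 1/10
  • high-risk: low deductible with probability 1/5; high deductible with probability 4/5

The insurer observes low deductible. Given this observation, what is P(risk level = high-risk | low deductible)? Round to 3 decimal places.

0.308

P(low deductible) = (1/3)·(9/10) + (2/3)·(1/5) = 13/30
P(high-risk | low deductible) = ((2/3)·(1/5)) / (13/30) = (2/15) / (13/30) = 4/13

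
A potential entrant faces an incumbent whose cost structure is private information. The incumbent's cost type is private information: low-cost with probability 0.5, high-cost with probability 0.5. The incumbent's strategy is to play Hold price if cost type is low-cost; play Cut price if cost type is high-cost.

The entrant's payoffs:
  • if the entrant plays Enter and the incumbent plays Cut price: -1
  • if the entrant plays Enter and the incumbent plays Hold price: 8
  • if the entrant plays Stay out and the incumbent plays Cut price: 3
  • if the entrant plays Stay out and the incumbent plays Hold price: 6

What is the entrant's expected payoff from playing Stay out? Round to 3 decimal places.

4.500

E[Stay out] = 0.5·6 + 0.5·3 = 3 + 1.5 = 4.5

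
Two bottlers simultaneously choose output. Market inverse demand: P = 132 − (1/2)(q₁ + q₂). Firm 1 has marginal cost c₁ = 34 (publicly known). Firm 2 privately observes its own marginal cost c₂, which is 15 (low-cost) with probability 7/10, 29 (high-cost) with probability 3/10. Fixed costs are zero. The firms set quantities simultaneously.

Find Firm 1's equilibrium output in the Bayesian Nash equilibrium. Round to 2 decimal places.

Firm 2 with cost c maximizes (132 − (1/2)(q₁+q₂) − c)·q₂, giving q₂(c) = (132 − c − (1/2)q₁).
E[c₂] = 7/10·15 + 3/10·29 = 19.2
Firm 1's FOC against E[q₂] yields q₁ = (132 − 2·34 + E[c₂])/(3/2) = (132 − 68 + 19.2)/(3/2) = 55.4667.

55.47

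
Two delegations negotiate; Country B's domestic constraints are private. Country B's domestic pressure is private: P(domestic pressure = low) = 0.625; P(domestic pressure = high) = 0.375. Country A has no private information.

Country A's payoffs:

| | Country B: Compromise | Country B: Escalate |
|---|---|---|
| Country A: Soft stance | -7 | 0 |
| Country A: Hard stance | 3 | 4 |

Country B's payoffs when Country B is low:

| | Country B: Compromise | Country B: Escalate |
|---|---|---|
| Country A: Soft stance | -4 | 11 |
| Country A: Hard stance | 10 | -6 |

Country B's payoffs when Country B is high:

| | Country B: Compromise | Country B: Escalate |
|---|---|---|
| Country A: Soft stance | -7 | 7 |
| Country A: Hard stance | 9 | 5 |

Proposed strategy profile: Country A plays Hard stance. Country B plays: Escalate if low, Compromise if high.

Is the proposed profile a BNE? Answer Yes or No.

No

A profile is a BNE iff every type of every player is best-responding given beliefs about the other side.
Country A plays Hard stance: E[Hard stance] = 0.625·(4) + 0.375·(3) = 3.625; E[Soft stance] = -2.625. Best-responding. ✓
Country B (domestic pressure low), facing Hard stance: Compromise gives 10, Escalate gives -6. Proposed Escalate is not best — profitable deviation exists. ✗
Country B (domestic pressure high), facing Hard stance: Compromise gives 9, Escalate gives 5. Proposed Compromise is best. ✓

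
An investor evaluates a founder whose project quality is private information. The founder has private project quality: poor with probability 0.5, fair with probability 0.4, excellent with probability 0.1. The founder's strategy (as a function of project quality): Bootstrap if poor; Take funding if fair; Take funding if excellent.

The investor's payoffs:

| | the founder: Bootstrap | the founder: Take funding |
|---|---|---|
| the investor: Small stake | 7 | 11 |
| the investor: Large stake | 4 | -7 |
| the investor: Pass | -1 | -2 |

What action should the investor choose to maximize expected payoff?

E[Small stake] = 0.5·(7) + 0.4·(11) + 0.1·(11) = 9
E[Large stake] = 0.5·(4) + 0.4·(-7) + 0.1·(-7) = -1.5
E[Pass] = 0.5·(-1) + 0.4·(-2) + 0.1·(-2) = -1.5
Best response: Small stake (9 is the largest).

Small stake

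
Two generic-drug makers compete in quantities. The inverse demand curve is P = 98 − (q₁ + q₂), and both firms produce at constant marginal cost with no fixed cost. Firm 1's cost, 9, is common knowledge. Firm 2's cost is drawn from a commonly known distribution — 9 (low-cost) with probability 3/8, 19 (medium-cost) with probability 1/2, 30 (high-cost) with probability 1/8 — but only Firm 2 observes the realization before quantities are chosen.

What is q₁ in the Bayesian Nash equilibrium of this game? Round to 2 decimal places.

32.21

Type-c best response for Firm 2: q₂(c) = (98 − c)/2 − q₁/2.
Firm 1 maximizes expected profit; its first-order condition is 98 − 2q₁ − E[q₂] − 9 = 0.
Substituting E[q₂] and solving: E[c₂] = 16.625, so q₁ = (98 − 2·9 + 16.625)/3 = 32.2083.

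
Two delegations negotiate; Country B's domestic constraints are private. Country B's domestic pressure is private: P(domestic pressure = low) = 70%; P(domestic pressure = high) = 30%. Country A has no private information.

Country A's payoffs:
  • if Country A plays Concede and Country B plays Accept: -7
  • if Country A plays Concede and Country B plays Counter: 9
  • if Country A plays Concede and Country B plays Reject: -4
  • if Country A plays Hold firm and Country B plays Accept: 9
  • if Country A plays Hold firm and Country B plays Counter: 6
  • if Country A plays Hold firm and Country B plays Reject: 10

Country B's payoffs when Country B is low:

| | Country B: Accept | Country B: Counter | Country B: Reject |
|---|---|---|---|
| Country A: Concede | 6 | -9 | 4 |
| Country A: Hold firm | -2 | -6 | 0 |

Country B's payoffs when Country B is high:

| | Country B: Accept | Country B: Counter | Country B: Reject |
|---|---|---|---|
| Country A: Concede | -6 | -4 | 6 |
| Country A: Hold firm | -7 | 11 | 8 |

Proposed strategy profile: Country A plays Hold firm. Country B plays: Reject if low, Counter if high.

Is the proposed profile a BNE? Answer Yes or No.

Yes

Country A plays Hold firm: E[Hold firm] = 0.7·(10) + 0.3·(6) = 8.8; E[Concede] = -0.1. Best-responding. ✓
Country B (domestic pressure low), facing Hold firm: Accept gives -2, Counter gives -6, Reject gives 0. Proposed Reject is best. ✓
Country B (domestic pressure high), facing Hold firm: Accept gives -7, Counter gives 11, Reject gives 8. Proposed Counter is best. ✓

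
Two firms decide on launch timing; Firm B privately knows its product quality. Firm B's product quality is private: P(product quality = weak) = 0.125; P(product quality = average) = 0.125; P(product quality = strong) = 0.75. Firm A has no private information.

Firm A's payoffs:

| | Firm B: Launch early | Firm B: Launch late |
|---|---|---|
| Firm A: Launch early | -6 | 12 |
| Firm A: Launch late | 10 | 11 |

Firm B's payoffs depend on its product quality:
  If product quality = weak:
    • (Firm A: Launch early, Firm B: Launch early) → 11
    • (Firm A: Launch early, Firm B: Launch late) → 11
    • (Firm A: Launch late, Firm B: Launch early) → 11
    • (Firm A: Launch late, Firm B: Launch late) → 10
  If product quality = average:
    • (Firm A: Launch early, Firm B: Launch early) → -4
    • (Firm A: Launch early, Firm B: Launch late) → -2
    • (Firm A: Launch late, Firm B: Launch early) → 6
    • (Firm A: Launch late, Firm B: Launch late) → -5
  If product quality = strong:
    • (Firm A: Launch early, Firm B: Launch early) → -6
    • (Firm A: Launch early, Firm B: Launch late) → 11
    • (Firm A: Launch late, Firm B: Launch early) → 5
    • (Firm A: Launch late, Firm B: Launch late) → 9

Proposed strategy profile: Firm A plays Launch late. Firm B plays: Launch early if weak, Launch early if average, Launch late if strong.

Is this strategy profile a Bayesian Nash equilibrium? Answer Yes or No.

Firm A plays Launch late: E[Launch late] = 0.125·(10) + 0.125·(10) + 0.75·(11) = 10.75; E[Launch early] = 7.5. Best-responding. ✓
Firm B (product quality weak), facing Launch late: Launch early gives 11, Launch late gives 10. Proposed Launch early is best. ✓
Firm B (product quality average), facing Launch late: Launch early gives 6, Launch late gives -5. Proposed Launch early is best. ✓
Firm B (product quality strong), facing Launch late: Launch early gives 5, Launch late gives 9. Proposed Launch late is best. ✓

Yes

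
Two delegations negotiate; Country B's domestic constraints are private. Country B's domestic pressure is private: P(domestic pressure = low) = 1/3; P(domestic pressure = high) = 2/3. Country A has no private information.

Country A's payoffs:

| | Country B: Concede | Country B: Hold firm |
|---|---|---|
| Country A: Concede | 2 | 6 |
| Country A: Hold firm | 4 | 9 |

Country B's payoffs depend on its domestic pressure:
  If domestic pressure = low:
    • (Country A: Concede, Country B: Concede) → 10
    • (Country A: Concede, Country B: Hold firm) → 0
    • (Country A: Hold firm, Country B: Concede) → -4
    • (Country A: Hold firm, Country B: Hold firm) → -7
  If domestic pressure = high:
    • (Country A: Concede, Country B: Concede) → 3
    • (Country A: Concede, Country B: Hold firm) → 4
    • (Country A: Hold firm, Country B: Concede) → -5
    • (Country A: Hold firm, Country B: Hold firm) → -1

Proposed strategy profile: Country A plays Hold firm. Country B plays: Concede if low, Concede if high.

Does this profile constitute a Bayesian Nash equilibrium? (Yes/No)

A profile is a BNE iff every type of every player is best-responding given beliefs about the other side.
Country A plays Hold firm: E[Hold firm] = 1/3·(4) + 2/3·(4) = 4; E[Concede] = 2. Best-responding. ✓
Country B (domestic pressure low), facing Hold firm: Concede gives -4, Hold firm gives -7. Proposed Concede is best. ✓
Country B (domestic pressure high), facing Hold firm: Concede gives -5, Hold firm gives -1. Proposed Concede is not best — profitable deviation exists. ✗

No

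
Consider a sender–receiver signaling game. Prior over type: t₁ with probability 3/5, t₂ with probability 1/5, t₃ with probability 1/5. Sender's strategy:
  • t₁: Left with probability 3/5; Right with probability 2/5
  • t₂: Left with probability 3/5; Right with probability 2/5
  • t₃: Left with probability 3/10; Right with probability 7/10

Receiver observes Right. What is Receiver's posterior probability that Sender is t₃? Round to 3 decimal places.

0.304

P(Right) = (3/5)·(2/5) + (1/5)·(2/5) + (1/5)·(7/10) = 23/50
P(t₃ | Right) = ((1/5)·(7/10)) / (23/50) = (7/50) / (23/50) = 7/23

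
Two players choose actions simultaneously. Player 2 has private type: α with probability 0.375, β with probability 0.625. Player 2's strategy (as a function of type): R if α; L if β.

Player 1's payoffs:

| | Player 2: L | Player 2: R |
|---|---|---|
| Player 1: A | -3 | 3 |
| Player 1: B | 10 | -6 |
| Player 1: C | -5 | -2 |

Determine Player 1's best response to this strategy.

E[A] = 0.375·(3) + 0.625·(-3) = -0.75
E[B] = 0.375·(-6) + 0.625·(10) = 4
E[C] = 0.375·(-2) + 0.625·(-5) = -3.875
Best response: B (4 is the largest).

B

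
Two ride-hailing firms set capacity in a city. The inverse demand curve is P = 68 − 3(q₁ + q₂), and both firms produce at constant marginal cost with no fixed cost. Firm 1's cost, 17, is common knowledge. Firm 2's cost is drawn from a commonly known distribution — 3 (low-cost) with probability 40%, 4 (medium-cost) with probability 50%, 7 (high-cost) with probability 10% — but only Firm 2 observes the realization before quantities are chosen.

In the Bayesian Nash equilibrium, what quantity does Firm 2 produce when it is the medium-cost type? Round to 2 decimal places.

8.56

Type-c best response for Firm 2: q₂(c) = (68 − c)/6 − q₁/2.
Firm 1 maximizes expected profit; its first-order condition is 68 − 6q₁ − 3E[q₂] − 17 = 0.
Substituting E[q₂] and solving: E[c₂] = 3.9, so q₁ = (68 − 2·17 + 3.9)/9 = 4.21111.
q₂(medium-cost) = (68 − 4 − 3·4.21111)/6 = 8.56111.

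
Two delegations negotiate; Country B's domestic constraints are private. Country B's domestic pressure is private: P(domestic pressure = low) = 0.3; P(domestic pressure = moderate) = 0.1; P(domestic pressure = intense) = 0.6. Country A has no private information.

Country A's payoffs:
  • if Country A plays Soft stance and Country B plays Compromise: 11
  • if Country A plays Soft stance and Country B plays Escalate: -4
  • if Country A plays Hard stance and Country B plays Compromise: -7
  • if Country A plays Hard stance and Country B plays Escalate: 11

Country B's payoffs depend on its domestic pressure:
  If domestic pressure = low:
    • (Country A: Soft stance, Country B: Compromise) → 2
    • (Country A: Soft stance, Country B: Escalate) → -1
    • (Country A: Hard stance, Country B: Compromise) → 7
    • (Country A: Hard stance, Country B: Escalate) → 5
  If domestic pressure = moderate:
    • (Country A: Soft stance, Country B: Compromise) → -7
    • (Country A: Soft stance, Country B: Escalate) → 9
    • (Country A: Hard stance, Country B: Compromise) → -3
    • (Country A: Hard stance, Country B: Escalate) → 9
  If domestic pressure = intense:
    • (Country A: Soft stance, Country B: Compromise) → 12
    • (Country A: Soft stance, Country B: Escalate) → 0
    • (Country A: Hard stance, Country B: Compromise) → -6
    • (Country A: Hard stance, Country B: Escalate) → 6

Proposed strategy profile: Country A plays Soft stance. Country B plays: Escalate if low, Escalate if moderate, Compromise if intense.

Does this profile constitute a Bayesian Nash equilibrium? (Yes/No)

Country A plays Soft stance: E[Soft stance] = 0.3·(-4) + 0.1·(-4) + 0.6·(11) = 5; E[Hard stance] = 0.2. Best-responding. ✓
Country B (domestic pressure low), facing Soft stance: Compromise gives 2, Escalate gives -1. Proposed Escalate is not best — profitable deviation exists. ✗
Country B (domestic pressure moderate), facing Soft stance: Compromise gives -7, Escalate gives 9. Proposed Escalate is best. ✓
Country B (domestic pressure intense), facing Soft stance: Compromise gives 12, Escalate gives 0. Proposed Compromise is best. ✓

No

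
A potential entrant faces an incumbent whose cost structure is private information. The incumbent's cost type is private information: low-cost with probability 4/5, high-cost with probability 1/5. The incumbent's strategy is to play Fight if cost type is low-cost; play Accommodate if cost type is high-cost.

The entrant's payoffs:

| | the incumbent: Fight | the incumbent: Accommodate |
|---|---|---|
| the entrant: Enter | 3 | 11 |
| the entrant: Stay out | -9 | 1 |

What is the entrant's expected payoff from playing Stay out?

-7

E[Stay out] = 4/5·(-9) + 1/5·1 = (-36/5) + 1/5 = -7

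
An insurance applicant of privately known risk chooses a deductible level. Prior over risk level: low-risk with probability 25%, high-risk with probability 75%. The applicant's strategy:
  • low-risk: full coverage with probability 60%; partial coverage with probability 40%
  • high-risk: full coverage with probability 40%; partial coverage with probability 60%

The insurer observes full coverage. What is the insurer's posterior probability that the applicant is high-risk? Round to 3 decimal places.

P(full coverage) = 0.25·0.6 + 0.75·0.4 = 0.45
P(high-risk | full coverage) = (0.75·0.4) / 0.45 = 0.3 / 0.45 = 0.666667

0.667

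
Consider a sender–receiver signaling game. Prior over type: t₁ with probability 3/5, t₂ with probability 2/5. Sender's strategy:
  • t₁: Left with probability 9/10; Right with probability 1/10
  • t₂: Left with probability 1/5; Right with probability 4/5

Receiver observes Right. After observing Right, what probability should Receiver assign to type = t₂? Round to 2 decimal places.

P(Right) = (3/5)·(1/10) + (2/5)·(4/5) = 19/50
P(t₂ | Right) = ((2/5)·(4/5)) / (19/50) = (8/25) / (19/50) = 16/19

0.84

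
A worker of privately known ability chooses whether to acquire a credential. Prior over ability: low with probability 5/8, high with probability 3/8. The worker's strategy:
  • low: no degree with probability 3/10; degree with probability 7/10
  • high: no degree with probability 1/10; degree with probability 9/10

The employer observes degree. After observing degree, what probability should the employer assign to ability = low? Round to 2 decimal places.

0.56

P(degree) = (5/8)·(7/10) + (3/8)·(9/10) = 31/40
P(low | degree) = ((5/8)·(7/10)) / (31/40) = (7/16) / (31/40) = 35/62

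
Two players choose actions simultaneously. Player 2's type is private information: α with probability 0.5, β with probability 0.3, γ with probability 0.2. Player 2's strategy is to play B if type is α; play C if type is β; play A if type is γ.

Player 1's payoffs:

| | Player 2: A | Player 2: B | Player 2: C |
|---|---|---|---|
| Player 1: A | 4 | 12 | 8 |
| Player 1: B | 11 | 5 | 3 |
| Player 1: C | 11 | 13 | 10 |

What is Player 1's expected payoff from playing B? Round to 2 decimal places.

5.60

E[B] = 0.5·5 + 0.3·3 + 0.2·11 = 2.5 + 0.9 + 2.2 = 5.6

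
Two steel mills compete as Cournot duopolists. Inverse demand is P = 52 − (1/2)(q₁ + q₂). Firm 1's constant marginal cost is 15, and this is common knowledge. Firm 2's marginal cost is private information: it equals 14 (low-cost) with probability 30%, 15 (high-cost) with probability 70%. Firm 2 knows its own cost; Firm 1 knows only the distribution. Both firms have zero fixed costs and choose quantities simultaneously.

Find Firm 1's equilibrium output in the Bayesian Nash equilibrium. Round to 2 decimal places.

24.47

Type-c best response for Firm 2: q₂(c) = (52 − c) − q₁/2.
Firm 1 maximizes expected profit; its first-order condition is 52 − q₁ − (1/2)E[q₂] − 15 = 0.
Substituting E[q₂] and solving: E[c₂] = 14.7, so q₁ = (52 − 2·15 + 14.7)/(3/2) = 24.4667.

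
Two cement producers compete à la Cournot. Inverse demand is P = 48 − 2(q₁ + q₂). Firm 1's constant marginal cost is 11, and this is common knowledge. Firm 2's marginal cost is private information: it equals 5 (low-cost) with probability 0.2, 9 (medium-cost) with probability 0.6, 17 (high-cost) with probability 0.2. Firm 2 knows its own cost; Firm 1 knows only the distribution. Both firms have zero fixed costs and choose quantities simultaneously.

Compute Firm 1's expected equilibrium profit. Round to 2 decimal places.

Type-c best response for Firm 2: q₂(c) = (48 − c)/4 − q₁/2.
Firm 1 maximizes expected profit; its first-order condition is 48 − 4q₁ − 2E[q₂] − 11 = 0.
Substituting E[q₂] and solving: E[c₂] = 9.8, so q₁ = (48 − 2·11 + 9.8)/6 = 5.96667.
E[P] = 48 − 2·(q₁ + E[q₂]) = 22.9333; Firm 1's expected profit = (E[P] − 11)·q₁ = (22.9333 − 11)·5.96667 = 71.2022.

71.20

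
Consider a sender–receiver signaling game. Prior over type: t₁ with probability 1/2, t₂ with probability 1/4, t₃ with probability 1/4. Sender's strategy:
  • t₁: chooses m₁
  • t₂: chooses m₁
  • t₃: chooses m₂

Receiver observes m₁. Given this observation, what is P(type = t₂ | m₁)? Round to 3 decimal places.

Apply Bayes' rule using the sender's strategy as the likelihood.
P(m₁) = (1/2)·1 + (1/4)·1 + (1/4)·0 = 3/4
P(t₂ | m₁) = ((1/4)·1) / (3/4) = (1/4) / (3/4) = 1/3

0.333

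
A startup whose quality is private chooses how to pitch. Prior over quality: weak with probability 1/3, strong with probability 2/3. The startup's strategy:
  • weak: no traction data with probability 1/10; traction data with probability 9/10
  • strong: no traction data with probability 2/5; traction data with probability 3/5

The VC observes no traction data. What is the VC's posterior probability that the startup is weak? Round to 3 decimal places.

0.111

P(no traction data) = (1/3)·(1/10) + (2/3)·(2/5) = 3/10
P(weak | no traction data) = ((1/3)·(1/10)) / (3/10) = (1/30) / (3/10) = 1/9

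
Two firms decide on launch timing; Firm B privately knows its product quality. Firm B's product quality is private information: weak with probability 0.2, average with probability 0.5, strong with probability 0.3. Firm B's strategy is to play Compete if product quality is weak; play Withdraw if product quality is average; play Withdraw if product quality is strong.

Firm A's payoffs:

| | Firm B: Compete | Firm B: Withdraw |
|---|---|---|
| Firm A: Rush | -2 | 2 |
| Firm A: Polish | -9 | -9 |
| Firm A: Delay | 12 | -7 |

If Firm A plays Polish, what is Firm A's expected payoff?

Take the expectation over Firm B's product quality, weighting each type's action by its prior probability.
E[Polish] = 0.2·(-9) + 0.5·(-9) + 0.3·(-9) = (-1.8) + (-4.5) + (-2.7) = -9

-9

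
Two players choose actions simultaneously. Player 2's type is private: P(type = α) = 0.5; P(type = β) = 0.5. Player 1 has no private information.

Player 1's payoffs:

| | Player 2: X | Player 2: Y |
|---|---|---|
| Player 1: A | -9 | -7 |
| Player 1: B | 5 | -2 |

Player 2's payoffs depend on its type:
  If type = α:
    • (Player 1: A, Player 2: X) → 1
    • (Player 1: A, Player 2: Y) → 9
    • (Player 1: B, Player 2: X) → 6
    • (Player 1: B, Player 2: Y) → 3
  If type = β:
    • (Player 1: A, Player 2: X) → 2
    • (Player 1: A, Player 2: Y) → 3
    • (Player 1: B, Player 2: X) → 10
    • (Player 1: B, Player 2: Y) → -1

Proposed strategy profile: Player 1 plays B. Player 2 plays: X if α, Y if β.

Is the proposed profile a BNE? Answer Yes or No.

A profile is a BNE iff every type of every player is best-responding given beliefs about the other side.
Player 1 plays B: E[B] = 0.5·(5) + 0.5·(-2) = 1.5; E[A] = -8. Best-responding. ✓
Player 2 (type α), facing B: X gives 6, Y gives 3. Proposed X is best. ✓
Player 2 (type β), facing B: X gives 10, Y gives -1. Proposed Y is not best — profitable deviation exists. ✗

No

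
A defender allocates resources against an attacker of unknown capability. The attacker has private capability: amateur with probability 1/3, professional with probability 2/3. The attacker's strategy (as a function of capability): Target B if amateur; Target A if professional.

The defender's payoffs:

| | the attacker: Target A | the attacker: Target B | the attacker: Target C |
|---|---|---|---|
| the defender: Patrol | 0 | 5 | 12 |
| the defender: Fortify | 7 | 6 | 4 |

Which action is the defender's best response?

Fortify

E[Patrol] = 1/3·(5) + 2/3·(0) = 5/3
E[Fortify] = 1/3·(6) + 2/3·(7) = 20/3
Best response: Fortify (20/3 is the largest).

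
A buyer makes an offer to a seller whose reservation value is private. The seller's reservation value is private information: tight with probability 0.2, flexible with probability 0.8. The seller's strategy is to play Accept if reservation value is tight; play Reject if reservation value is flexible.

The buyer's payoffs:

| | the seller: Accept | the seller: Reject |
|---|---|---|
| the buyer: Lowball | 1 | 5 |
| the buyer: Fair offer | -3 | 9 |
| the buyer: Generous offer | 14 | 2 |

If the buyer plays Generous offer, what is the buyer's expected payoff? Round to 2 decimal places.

Take the expectation over the seller's reservation value, weighting each type's action by its prior probability.
E[Generous offer] = 0.2·14 + 0.8·2 = 2.8 + 1.6 = 4.4

4.40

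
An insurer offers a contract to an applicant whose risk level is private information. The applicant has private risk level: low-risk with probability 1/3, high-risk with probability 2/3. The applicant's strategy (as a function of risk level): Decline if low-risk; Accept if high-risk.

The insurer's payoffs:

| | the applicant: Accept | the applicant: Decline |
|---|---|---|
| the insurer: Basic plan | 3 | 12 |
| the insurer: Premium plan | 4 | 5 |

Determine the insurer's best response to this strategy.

E[Basic plan] = 1/3·(12) + 2/3·(3) = 6
E[Premium plan] = 1/3·(5) + 2/3·(4) = 13/3
Best response: Basic plan (6 is the largest).

Basic plan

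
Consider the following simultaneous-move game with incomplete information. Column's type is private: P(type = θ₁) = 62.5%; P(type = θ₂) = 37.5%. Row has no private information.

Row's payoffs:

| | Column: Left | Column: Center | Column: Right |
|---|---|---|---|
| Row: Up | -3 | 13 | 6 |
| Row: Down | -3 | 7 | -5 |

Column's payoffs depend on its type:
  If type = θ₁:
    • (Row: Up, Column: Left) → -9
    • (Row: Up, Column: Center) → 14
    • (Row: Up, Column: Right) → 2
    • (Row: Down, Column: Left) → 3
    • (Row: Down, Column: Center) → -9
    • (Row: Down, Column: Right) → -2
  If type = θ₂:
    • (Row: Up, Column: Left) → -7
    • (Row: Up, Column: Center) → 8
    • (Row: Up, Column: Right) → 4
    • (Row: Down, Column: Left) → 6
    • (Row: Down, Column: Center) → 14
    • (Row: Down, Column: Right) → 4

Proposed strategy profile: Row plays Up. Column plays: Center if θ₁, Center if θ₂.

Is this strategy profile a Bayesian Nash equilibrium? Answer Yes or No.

Row plays Up: E[Up] = 0.625·(13) + 0.375·(13) = 13; E[Down] = 7. Best-responding. ✓
Column (type θ₁), facing Up: Left gives -9, Center gives 14, Right gives 2. Proposed Center is best. ✓
Column (type θ₂), facing Up: Left gives -7, Center gives 8, Right gives 4. Proposed Center is best. ✓

Yes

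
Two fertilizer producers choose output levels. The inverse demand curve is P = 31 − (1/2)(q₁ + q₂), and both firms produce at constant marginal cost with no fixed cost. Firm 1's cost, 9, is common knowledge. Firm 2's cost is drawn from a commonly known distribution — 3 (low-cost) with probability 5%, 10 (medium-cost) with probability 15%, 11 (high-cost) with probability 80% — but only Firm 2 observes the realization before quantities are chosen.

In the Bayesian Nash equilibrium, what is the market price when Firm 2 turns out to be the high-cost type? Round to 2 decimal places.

Type-c best response for Firm 2: q₂(c) = (31 − c) − q₁/2.
Firm 1 maximizes expected profit; its first-order condition is 31 − q₁ − (1/2)E[q₂] − 9 = 0.
Substituting E[q₂] and solving: E[c₂] = 10.45, so q₁ = (31 − 2·9 + 10.45)/(3/2) = 15.6333.
q₂(high-cost) = 12.1833, so P = 31 − (1/2)·(15.6333 + 12.1833) = 17.0917.

17.09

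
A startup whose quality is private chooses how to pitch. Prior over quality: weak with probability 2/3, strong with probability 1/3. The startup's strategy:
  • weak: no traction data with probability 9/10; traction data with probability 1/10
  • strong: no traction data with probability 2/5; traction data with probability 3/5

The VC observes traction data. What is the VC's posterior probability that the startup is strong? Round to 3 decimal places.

0.750

Apply Bayes' rule using the sender's strategy as the likelihood.
P(traction data) = (2/3)·(1/10) + (1/3)·(3/5) = 4/15
P(strong | traction data) = ((1/3)·(3/5)) / (4/15) = (1/5) / (4/15) = 3/4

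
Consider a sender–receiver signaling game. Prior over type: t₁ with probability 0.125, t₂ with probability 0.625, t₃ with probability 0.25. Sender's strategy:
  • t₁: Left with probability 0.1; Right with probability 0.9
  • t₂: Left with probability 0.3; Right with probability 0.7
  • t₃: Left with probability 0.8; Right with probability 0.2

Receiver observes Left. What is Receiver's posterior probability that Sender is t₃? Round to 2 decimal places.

0.50

Apply Bayes' rule using the sender's strategy as the likelihood.
P(Left) = 0.125·0.1 + 0.625·0.3 + 0.25·0.8 = 0.4
P(t₃ | Left) = (0.25·0.8) / 0.4 = 0.2 / 0.4 = 0.5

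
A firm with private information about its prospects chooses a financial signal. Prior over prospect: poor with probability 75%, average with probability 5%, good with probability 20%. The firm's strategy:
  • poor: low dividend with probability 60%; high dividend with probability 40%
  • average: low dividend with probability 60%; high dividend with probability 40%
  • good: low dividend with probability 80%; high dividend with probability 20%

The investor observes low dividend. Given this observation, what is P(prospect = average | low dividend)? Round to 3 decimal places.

P(low dividend) = 0.75·0.6 + 0.05·0.6 + 0.2·0.8 = 0.64
P(average | low dividend) = (0.05·0.6) / 0.64 = 0.03 / 0.64 = 0.046875

0.047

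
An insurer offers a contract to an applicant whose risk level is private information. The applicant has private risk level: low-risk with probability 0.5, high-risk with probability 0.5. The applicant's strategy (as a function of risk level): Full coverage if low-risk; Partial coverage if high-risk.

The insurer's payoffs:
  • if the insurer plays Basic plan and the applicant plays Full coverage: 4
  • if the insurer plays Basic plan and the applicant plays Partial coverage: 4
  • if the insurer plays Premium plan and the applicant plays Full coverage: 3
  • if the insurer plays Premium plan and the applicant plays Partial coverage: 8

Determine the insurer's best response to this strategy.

Premium plan

E[Basic plan] = 0.5·(4) + 0.5·(4) = 4
E[Premium plan] = 0.5·(3) + 0.5·(8) = 5.5
Best response: Premium plan (5.5 is the largest).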